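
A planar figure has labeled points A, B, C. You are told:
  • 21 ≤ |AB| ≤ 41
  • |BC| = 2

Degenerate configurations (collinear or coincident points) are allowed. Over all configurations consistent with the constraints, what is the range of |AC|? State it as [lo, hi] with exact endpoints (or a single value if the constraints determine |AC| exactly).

|AB| ∈ [21, 41]
|BC| ∈ {2}
|AC| ∈ [19, 43]

|AC| ∈ [19, 43]  (≈ [19.0000, 43.0000])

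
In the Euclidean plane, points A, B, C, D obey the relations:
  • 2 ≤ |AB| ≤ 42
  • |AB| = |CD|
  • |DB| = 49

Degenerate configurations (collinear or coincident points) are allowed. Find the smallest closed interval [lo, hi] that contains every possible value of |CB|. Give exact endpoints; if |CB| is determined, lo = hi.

|CB| ∈ [7, 91]  (≈ [7.0000, 91.0000])

|AB| ∈ [2, 42]
|BD| ∈ {49}
|CD| ∈ [2, 42]
|AD| ∈ [7, 91]
|BC| ∈ [7, 91]
|AC| ∈ [0, 133]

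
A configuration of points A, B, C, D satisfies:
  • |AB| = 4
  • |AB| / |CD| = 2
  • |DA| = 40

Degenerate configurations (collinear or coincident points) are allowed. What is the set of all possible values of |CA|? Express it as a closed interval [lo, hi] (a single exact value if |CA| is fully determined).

|AB| ∈ {4}
|AD| ∈ {40}
|CD| ∈ {2}
|BD| ∈ [36, 44]
|AC| ∈ [38, 42]
|BC| ∈ [34, 46]

|CA| ∈ [38, 42]  (≈ [38.0000, 42.0000])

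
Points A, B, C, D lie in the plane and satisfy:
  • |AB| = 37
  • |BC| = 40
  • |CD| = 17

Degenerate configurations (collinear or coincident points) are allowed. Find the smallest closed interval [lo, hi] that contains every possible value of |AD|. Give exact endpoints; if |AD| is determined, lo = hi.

|AD| ∈ [0, 94]  (≈ [0.0000, 94.0000])

|AB| ∈ {37}
|BC| ∈ {40}
|CD| ∈ {17}
|AC| ∈ [3, 77]
|BD| ∈ [23, 57]
|AD| ∈ [0, 94]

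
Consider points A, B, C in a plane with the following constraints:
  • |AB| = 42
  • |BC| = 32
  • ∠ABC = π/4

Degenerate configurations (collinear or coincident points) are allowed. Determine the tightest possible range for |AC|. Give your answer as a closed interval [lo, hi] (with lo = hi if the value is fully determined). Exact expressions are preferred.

|AB| ∈ {42}
|BC| ∈ {32}
|AC| ∈ {2·√(697 - 336·√(2))}

|AC| = 2·√(697 - 336·√(2))  (≈ 29.7875)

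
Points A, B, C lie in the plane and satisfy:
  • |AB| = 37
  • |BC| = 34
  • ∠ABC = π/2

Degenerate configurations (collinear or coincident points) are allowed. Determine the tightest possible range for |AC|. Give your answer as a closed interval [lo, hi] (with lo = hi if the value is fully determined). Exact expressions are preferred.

|AC| = 5·√(101)  (≈ 50.2494)

|AB| ∈ {37}
|BC| ∈ {34}
|AC| ∈ {5·√(101)}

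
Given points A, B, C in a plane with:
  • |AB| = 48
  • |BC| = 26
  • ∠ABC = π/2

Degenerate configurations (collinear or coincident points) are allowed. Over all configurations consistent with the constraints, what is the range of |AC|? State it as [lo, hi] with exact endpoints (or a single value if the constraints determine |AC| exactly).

|AB| ∈ {48}
|BC| ∈ {26}
|AC| ∈ {2·√(745)}

|AC| = 2·√(745)  (≈ 54.5894)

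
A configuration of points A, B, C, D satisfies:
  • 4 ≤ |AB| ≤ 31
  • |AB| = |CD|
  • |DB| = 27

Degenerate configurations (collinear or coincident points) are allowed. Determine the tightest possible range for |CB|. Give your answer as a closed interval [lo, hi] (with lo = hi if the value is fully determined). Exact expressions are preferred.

|CB| ∈ [0, 58]  (≈ [0.0000, 58.0000])

|AB| ∈ [4, 31]
|BD| ∈ {27}
|CD| ∈ [4, 31]
|AD| ∈ [0, 58]
|BC| ∈ [0, 58]
|AC| ∈ [0, 89]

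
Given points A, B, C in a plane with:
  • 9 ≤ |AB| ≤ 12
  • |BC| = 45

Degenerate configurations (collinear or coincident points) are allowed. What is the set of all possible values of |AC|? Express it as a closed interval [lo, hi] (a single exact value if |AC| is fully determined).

|AB| ∈ [9, 12]
|BC| ∈ {45}
|AC| ∈ [33, 57]

|AC| ∈ [33, 57]  (≈ [33.0000, 57.0000])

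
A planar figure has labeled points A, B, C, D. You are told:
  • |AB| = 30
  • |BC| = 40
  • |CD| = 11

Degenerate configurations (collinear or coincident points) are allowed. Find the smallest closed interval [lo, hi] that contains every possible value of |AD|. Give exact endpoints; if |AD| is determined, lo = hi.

|AD| ∈ [0, 81]  (≈ [0.0000, 81.0000])

|AB| ∈ {30}
|BC| ∈ {40}
|CD| ∈ {11}
|AC| ∈ [10, 70]
|BD| ∈ [29, 51]
|AD| ∈ [0, 81]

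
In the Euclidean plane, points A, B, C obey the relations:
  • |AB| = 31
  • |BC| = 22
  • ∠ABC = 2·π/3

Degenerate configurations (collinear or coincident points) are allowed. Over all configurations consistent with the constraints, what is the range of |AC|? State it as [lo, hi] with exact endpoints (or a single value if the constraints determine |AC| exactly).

|AC| = √(2127)  (≈ 46.1194)

|AB| ∈ {31}
|BC| ∈ {22}
|AC| ∈ {√(2127)}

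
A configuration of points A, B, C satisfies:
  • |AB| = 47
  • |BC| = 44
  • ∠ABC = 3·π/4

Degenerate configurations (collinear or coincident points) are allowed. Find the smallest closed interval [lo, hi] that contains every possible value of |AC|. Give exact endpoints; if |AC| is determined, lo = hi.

|AC| = √(2068·√(2) + 4145)  (≈ 84.0809)

|AB| ∈ {47}
|BC| ∈ {44}
|AC| ∈ {√(2068·√(2) + 4145)}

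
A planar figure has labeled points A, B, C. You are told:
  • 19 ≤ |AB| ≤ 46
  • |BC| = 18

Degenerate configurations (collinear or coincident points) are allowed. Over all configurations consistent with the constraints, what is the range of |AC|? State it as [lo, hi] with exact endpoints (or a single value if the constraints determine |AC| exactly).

|AB| ∈ [19, 46]
|BC| ∈ {18}
|AC| ∈ [1, 64]

|AC| ∈ [1, 64]  (≈ [1.0000, 64.0000])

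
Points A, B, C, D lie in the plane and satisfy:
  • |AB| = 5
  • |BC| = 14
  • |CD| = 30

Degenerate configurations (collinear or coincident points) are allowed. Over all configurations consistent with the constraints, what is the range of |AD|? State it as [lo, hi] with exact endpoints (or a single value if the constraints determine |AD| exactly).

|AB| ∈ {5}
|BC| ∈ {14}
|CD| ∈ {30}
|AC| ∈ [9, 19]
|BD| ∈ [16, 44]
|AD| ∈ [11, 49]

|AD| ∈ [11, 49]  (≈ [11.0000, 49.0000])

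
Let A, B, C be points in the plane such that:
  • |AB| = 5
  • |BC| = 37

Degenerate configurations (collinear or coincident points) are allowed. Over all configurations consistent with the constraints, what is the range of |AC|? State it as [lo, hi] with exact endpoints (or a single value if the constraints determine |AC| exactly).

|AC| ∈ [32, 42]  (≈ [32.0000, 42.0000])

|AB| ∈ {5}
|BC| ∈ {37}
|AC| ∈ [32, 42]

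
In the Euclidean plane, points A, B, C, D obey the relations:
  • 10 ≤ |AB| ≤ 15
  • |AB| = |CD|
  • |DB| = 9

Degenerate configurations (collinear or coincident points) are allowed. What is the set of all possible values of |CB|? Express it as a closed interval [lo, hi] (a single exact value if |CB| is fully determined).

|AB| ∈ [10, 15]
|BD| ∈ {9}
|CD| ∈ [10, 15]
|AD| ∈ [1, 24]
|BC| ∈ [1, 24]
|AC| ∈ [0, 39]

|CB| ∈ [1, 24]  (≈ [1.0000, 24.0000])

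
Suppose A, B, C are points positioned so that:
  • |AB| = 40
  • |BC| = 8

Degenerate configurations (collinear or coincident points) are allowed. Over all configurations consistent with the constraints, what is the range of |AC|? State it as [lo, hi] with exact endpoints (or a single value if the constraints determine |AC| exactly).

|AC| ∈ [32, 48]  (≈ [32.0000, 48.0000])

|AB| ∈ {40}
|BC| ∈ {8}
|AC| ∈ [32, 48]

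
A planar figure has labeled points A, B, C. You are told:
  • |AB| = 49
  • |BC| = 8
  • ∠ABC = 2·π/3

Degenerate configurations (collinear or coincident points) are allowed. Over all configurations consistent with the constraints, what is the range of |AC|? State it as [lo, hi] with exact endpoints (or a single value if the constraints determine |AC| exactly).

|AB| ∈ {49}
|BC| ∈ {8}
|AC| ∈ {√(2857)}

|AC| = √(2857)  (≈ 53.4509)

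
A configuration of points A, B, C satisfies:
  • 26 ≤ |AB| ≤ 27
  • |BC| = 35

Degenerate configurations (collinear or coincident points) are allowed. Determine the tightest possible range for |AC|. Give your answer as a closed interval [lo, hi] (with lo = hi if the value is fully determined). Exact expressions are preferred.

|AC| ∈ [8, 62]  (≈ [8.0000, 62.0000])

|AB| ∈ [26, 27]
|BC| ∈ {35}
|AC| ∈ [8, 62]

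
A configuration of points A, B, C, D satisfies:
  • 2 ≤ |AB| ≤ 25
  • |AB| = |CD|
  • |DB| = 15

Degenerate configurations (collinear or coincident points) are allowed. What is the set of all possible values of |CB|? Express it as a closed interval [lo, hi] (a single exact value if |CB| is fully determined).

|CB| ∈ [0, 40]  (≈ [0.0000, 40.0000])

|AB| ∈ [2, 25]
|BD| ∈ {15}
|CD| ∈ [2, 25]
|AD| ∈ [0, 40]
|BC| ∈ [0, 40]
|AC| ∈ [0, 65]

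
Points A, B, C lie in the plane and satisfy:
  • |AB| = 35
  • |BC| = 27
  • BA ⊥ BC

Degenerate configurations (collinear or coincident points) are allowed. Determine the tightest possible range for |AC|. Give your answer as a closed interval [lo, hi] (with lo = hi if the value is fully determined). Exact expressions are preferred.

|AC| = √(1954)  (≈ 44.2041)

|AB| ∈ {35}
|BC| ∈ {27}
|AC| ∈ {√(1954)}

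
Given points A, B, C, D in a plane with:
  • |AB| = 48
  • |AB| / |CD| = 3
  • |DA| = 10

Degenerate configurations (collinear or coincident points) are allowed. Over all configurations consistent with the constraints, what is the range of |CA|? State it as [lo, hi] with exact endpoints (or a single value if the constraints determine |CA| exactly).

|CA| ∈ [6, 26]  (≈ [6.0000, 26.0000])

|AB| ∈ {48}
|AD| ∈ {10}
|CD| ∈ {16}
|BD| ∈ [38, 58]
|AC| ∈ [6, 26]
|BC| ∈ [22, 74]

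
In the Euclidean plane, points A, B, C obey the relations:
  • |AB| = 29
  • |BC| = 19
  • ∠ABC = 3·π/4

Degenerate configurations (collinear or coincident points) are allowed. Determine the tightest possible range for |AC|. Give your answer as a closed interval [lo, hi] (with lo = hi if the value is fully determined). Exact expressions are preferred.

|AB| ∈ {29}
|BC| ∈ {19}
|AC| ∈ {√(551·√(2) + 1202)}

|AC| = √(551·√(2) + 1202)  (≈ 44.5110)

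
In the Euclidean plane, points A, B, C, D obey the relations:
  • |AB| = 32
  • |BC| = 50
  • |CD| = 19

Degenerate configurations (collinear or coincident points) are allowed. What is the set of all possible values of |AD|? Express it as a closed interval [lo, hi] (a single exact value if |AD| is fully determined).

|AB| ∈ {32}
|BC| ∈ {50}
|CD| ∈ {19}
|AC| ∈ [18, 82]
|BD| ∈ [31, 69]
|AD| ∈ [0, 101]

|AD| ∈ [0, 101]  (≈ [0.0000, 101.0000])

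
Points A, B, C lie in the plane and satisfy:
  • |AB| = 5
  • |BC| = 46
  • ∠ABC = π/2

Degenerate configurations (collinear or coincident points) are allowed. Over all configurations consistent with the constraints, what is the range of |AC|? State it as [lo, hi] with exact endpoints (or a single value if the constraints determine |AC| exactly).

|AC| = √(2141)  (≈ 46.2709)

|AB| ∈ {5}
|BC| ∈ {46}
|AC| ∈ {√(2141)}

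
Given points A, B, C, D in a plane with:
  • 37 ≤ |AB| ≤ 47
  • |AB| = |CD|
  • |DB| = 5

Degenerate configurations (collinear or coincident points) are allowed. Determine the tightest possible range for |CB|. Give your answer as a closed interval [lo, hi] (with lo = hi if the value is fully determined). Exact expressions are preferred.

|CB| ∈ [32, 52]  (≈ [32.0000, 52.0000])

|AB| ∈ [37, 47]
|BD| ∈ {5}
|CD| ∈ [37, 47]
|AD| ∈ [32, 52]
|BC| ∈ [32, 52]
|AC| ∈ [0, 99]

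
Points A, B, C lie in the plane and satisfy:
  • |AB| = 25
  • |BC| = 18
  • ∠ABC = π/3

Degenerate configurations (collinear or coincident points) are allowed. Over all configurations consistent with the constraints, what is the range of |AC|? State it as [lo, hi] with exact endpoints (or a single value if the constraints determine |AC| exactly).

|AB| ∈ {25}
|BC| ∈ {18}
|AC| ∈ {√(499)}

|AC| = √(499)  (≈ 22.3383)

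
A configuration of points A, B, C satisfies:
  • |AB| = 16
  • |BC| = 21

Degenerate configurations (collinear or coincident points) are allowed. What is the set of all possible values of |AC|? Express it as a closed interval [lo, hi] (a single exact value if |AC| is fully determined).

|AB| ∈ {16}
|BC| ∈ {21}
|AC| ∈ [5, 37]

|AC| ∈ [5, 37]  (≈ [5.0000, 37.0000])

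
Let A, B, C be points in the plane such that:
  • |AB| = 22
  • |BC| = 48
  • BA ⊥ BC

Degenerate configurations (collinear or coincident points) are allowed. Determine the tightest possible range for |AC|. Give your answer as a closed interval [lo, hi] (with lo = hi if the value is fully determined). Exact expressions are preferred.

|AB| ∈ {22}
|BC| ∈ {48}
|AC| ∈ {2·√(697)}

|AC| = 2·√(697)  (≈ 52.8015)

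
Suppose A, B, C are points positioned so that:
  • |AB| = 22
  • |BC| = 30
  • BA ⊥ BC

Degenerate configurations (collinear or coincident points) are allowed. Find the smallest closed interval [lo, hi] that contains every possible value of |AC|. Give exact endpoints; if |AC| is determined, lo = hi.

|AC| = 2·√(346)  (≈ 37.2022)

|AB| ∈ {22}
|BC| ∈ {30}
|AC| ∈ {2·√(346)}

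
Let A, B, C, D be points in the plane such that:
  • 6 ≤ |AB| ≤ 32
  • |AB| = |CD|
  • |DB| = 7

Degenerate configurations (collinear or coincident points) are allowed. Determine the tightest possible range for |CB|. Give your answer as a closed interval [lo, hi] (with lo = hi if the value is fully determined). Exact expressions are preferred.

|CB| ∈ [0, 39]  (≈ [0.0000, 39.0000])

|AB| ∈ [6, 32]
|BD| ∈ {7}
|CD| ∈ [6, 32]
|AD| ∈ [0, 39]
|BC| ∈ [0, 39]
|AC| ∈ [0, 71]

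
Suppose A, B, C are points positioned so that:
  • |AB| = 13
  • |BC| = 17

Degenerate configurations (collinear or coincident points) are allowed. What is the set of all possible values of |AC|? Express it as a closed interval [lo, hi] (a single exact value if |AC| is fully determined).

|AB| ∈ {13}
|BC| ∈ {17}
|AC| ∈ [4, 30]

|AC| ∈ [4, 30]  (≈ [4.0000, 30.0000])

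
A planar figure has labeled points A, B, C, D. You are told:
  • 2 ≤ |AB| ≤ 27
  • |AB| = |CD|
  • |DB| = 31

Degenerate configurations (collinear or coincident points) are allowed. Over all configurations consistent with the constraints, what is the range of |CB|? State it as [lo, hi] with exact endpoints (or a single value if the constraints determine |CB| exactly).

|AB| ∈ [2, 27]
|BD| ∈ {31}
|CD| ∈ [2, 27]
|AD| ∈ [4, 58]
|BC| ∈ [4, 58]
|AC| ∈ [0, 85]

|CB| ∈ [4, 58]  (≈ [4.0000, 58.0000])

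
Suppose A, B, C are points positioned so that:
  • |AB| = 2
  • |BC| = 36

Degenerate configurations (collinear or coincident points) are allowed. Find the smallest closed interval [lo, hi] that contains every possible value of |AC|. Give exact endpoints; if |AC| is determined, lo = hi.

|AC| ∈ [34, 38]  (≈ [34.0000, 38.0000])

|AB| ∈ {2}
|BC| ∈ {36}
|AC| ∈ [34, 38]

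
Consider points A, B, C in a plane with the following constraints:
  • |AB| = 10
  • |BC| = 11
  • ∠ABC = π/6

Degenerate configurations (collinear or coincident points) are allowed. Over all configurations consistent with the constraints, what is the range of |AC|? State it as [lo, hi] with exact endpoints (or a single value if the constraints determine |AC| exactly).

|AC| = √(221 - 110·√(3))  (≈ 5.5204)

|AB| ∈ {10}
|BC| ∈ {11}
|AC| ∈ {√(221 - 110·√(3))}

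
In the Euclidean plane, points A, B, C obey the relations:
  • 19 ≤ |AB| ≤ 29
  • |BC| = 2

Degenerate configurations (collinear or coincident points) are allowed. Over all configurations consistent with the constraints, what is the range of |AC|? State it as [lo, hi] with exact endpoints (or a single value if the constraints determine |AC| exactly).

|AB| ∈ [19, 29]
|BC| ∈ {2}
|AC| ∈ [17, 31]

|AC| ∈ [17, 31]  (≈ [17.0000, 31.0000])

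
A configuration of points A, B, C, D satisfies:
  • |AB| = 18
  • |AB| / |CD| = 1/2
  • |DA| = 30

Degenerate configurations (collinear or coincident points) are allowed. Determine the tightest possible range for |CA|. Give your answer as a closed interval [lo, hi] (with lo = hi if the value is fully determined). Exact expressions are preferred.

|AB| ∈ {18}
|AD| ∈ {30}
|CD| ∈ {36}
|BD| ∈ [12, 48]
|AC| ∈ [6, 66]
|BC| ∈ [0, 84]

|CA| ∈ [6, 66]  (≈ [6.0000, 66.0000])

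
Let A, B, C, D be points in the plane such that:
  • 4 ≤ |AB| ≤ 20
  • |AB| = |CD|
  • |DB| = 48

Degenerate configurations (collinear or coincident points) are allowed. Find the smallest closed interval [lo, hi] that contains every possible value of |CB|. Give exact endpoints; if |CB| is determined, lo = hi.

|CB| ∈ [28, 68]  (≈ [28.0000, 68.0000])

|AB| ∈ [4, 20]
|BD| ∈ {48}
|CD| ∈ [4, 20]
|AD| ∈ [28, 68]
|BC| ∈ [28, 68]
|AC| ∈ [8, 88]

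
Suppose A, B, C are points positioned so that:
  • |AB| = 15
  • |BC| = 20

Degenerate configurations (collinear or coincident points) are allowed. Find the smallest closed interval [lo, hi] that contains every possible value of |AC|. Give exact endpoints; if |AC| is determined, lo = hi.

|AB| ∈ {15}
|BC| ∈ {20}
|AC| ∈ [5, 35]

|AC| ∈ [5, 35]  (≈ [5.0000, 35.0000])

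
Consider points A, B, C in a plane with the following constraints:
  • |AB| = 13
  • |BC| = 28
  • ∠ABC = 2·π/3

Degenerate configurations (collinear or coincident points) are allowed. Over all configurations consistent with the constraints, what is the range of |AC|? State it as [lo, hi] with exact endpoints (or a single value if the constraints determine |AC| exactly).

|AB| ∈ {13}
|BC| ∈ {28}
|AC| ∈ {√(1317)}

|AC| = √(1317)  (≈ 36.2905)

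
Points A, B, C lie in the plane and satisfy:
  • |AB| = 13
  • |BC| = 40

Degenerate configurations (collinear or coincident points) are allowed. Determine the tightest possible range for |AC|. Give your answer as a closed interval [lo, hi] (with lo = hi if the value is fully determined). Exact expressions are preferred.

|AB| ∈ {13}
|BC| ∈ {40}
|AC| ∈ [27, 53]

|AC| ∈ [27, 53]  (≈ [27.0000, 53.0000])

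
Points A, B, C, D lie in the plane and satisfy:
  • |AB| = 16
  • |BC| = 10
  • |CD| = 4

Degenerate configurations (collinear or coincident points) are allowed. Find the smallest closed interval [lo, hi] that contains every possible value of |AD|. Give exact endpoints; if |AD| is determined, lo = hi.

|AB| ∈ {16}
|BC| ∈ {10}
|CD| ∈ {4}
|AC| ∈ [6, 26]
|BD| ∈ [6, 14]
|AD| ∈ [2, 30]

|AD| ∈ [2, 30]  (≈ [2.0000, 30.0000])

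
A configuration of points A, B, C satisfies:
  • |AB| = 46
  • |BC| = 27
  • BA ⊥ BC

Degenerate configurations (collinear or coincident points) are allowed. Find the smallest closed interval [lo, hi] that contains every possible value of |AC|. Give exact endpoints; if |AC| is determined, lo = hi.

|AC| = √(2845)  (≈ 53.3385)

|AB| ∈ {46}
|BC| ∈ {27}
|AC| ∈ {√(2845)}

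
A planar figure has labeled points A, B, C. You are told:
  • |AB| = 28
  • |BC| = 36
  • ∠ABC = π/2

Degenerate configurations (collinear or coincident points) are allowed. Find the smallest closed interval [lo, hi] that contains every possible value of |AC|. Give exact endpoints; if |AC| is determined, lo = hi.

|AB| ∈ {28}
|BC| ∈ {36}
|AC| ∈ {4·√(130)}

|AC| = 4·√(130)  (≈ 45.6070)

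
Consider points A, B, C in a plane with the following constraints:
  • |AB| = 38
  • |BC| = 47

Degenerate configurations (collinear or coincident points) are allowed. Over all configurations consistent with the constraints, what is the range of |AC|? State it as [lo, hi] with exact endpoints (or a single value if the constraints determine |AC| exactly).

|AC| ∈ [9, 85]  (≈ [9.0000, 85.0000])

|AB| ∈ {38}
|BC| ∈ {47}
|AC| ∈ [9, 85]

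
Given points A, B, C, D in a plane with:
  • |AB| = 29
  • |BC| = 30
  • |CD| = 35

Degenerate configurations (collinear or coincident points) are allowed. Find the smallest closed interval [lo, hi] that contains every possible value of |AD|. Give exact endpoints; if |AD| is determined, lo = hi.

|AD| ∈ [0, 94]  (≈ [0.0000, 94.0000])

|AB| ∈ {29}
|BC| ∈ {30}
|CD| ∈ {35}
|AC| ∈ [1, 59]
|BD| ∈ [5, 65]
|AD| ∈ [0, 94]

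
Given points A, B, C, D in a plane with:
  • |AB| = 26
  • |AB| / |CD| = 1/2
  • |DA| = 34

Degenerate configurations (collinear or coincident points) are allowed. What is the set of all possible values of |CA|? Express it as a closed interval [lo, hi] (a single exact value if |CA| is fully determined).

|AB| ∈ {26}
|AD| ∈ {34}
|CD| ∈ {52}
|BD| ∈ [8, 60]
|AC| ∈ [18, 86]
|BC| ∈ [0, 112]

|CA| ∈ [18, 86]  (≈ [18.0000, 86.0000])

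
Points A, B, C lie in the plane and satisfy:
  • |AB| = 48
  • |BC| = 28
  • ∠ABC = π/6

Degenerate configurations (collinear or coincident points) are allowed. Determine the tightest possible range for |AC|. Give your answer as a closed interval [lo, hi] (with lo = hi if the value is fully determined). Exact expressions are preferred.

|AB| ∈ {48}
|BC| ∈ {28}
|AC| ∈ {4·√(193 - 84·√(3))}

|AC| = 4·√(193 - 84·√(3))  (≈ 27.5703)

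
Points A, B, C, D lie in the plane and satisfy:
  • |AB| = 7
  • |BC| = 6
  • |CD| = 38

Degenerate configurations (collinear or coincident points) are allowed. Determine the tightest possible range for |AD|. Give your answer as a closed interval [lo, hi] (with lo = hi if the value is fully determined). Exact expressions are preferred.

|AD| ∈ [25, 51]  (≈ [25.0000, 51.0000])

|AB| ∈ {7}
|BC| ∈ {6}
|CD| ∈ {38}
|AC| ∈ [1, 13]
|BD| ∈ [32, 44]
|AD| ∈ [25, 51]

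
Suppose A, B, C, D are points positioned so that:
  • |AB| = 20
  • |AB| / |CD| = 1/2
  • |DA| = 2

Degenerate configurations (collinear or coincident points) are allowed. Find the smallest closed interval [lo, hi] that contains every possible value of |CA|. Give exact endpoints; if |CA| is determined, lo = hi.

|AB| ∈ {20}
|AD| ∈ {2}
|CD| ∈ {40}
|BD| ∈ [18, 22]
|AC| ∈ [38, 42]
|BC| ∈ [18, 62]

|CA| ∈ [38, 42]  (≈ [38.0000, 42.0000])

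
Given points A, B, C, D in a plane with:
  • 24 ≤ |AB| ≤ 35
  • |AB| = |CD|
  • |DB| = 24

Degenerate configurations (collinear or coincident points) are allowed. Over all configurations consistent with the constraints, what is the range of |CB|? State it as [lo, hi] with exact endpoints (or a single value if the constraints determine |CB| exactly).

|AB| ∈ [24, 35]
|BD| ∈ {24}
|CD| ∈ [24, 35]
|AD| ∈ [0, 59]
|BC| ∈ [0, 59]
|AC| ∈ [0, 94]

|CB| ∈ [0, 59]  (≈ [0.0000, 59.0000])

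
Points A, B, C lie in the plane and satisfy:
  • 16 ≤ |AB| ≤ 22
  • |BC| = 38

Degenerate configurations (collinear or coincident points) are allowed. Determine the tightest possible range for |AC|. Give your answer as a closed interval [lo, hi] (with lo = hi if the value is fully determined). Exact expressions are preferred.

|AB| ∈ [16, 22]
|BC| ∈ {38}
|AC| ∈ [16, 60]

|AC| ∈ [16, 60]  (≈ [16.0000, 60.0000])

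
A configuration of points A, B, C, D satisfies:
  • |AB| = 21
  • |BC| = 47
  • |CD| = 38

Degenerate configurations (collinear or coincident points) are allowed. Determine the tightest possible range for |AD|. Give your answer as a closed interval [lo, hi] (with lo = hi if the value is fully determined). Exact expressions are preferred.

|AB| ∈ {21}
|BC| ∈ {47}
|CD| ∈ {38}
|AC| ∈ [26, 68]
|BD| ∈ [9, 85]
|AD| ∈ [0, 106]

|AD| ∈ [0, 106]  (≈ [0.0000, 106.0000])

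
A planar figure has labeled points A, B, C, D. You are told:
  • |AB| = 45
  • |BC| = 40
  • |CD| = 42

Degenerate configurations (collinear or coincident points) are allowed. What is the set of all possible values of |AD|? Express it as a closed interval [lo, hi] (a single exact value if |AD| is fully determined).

|AD| ∈ [0, 127]  (≈ [0.0000, 127.0000])

|AB| ∈ {45}
|BC| ∈ {40}
|CD| ∈ {42}
|AC| ∈ [5, 85]
|BD| ∈ [2, 82]
|AD| ∈ [0, 127]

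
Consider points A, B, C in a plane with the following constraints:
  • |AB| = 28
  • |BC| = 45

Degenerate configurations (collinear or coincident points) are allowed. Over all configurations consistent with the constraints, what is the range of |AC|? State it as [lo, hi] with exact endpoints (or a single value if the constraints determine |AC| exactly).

|AB| ∈ {28}
|BC| ∈ {45}
|AC| ∈ [17, 73]

|AC| ∈ [17, 73]  (≈ [17.0000, 73.0000])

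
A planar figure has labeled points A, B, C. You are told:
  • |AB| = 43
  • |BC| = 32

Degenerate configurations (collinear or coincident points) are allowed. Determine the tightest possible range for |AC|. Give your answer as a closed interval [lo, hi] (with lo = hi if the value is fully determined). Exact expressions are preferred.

|AC| ∈ [11, 75]  (≈ [11.0000, 75.0000])

|AB| ∈ {43}
|BC| ∈ {32}
|AC| ∈ [11, 75]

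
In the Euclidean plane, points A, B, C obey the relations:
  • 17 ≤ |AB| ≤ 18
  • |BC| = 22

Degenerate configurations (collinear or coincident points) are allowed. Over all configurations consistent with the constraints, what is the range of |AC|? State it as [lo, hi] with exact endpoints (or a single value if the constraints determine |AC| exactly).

|AB| ∈ [17, 18]
|BC| ∈ {22}
|AC| ∈ [4, 40]

|AC| ∈ [4, 40]  (≈ [4.0000, 40.0000])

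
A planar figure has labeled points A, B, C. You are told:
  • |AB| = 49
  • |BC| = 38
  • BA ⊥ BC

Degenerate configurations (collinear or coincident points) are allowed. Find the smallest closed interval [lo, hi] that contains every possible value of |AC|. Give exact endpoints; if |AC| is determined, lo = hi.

|AB| ∈ {49}
|BC| ∈ {38}
|AC| ∈ {√(3845)}

|AC| = √(3845)  (≈ 62.0081)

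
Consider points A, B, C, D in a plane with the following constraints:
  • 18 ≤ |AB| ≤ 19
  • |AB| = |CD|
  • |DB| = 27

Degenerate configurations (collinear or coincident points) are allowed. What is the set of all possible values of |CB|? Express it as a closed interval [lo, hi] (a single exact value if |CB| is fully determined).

|CB| ∈ [8, 46]  (≈ [8.0000, 46.0000])

|AB| ∈ [18, 19]
|BD| ∈ {27}
|CD| ∈ [18, 19]
|AD| ∈ [8, 46]
|BC| ∈ [8, 46]
|AC| ∈ [0, 65]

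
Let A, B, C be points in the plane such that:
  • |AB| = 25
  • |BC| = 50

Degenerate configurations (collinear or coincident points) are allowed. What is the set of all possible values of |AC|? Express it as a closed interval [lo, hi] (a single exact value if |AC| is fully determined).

|AB| ∈ {25}
|BC| ∈ {50}
|AC| ∈ [25, 75]

|AC| ∈ [25, 75]  (≈ [25.0000, 75.0000])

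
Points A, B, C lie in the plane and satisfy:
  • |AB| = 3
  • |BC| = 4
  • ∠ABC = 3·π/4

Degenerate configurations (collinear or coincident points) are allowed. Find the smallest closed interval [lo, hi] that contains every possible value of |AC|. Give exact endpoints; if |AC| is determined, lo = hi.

|AC| = √(12·√(2) + 25)  (≈ 6.4785)

|AB| ∈ {3}
|BC| ∈ {4}
|AC| ∈ {√(12·√(2) + 25)}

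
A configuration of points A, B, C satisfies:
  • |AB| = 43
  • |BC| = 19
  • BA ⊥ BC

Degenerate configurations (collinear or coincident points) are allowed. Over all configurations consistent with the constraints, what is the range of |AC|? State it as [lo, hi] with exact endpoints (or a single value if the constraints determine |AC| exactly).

|AC| = √(2210)  (≈ 47.0106)

|AB| ∈ {43}
|BC| ∈ {19}
|AC| ∈ {√(2210)}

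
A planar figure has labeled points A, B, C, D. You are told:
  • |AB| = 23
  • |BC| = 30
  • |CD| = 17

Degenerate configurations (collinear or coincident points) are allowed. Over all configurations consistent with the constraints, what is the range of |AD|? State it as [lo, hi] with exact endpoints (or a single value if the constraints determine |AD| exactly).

|AB| ∈ {23}
|BC| ∈ {30}
|CD| ∈ {17}
|AC| ∈ [7, 53]
|BD| ∈ [13, 47]
|AD| ∈ [0, 70]

|AD| ∈ [0, 70]  (≈ [0.0000, 70.0000])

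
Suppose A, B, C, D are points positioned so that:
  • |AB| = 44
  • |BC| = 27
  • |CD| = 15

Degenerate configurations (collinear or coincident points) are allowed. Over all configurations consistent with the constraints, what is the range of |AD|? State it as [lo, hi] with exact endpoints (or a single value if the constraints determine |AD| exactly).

|AD| ∈ [2, 86]  (≈ [2.0000, 86.0000])

|AB| ∈ {44}
|BC| ∈ {27}
|CD| ∈ {15}
|AC| ∈ [17, 71]
|BD| ∈ [12, 42]
|AD| ∈ [2, 86]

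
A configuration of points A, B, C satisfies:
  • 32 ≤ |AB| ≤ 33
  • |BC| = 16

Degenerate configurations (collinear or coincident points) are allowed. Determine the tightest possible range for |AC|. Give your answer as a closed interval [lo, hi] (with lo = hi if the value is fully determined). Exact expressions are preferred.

|AC| ∈ [16, 49]  (≈ [16.0000, 49.0000])

|AB| ∈ [32, 33]
|BC| ∈ {16}
|AC| ∈ [16, 49]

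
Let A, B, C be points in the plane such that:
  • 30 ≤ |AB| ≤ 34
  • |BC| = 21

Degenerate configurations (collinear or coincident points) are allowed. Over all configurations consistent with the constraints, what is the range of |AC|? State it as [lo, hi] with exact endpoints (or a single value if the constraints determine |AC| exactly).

|AB| ∈ [30, 34]
|BC| ∈ {21}
|AC| ∈ [9, 55]

|AC| ∈ [9, 55]  (≈ [9.0000, 55.0000])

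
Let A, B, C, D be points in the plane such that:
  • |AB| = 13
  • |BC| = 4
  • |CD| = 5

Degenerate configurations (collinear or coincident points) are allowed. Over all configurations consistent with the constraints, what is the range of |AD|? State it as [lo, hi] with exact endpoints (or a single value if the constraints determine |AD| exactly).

|AB| ∈ {13}
|BC| ∈ {4}
|CD| ∈ {5}
|AC| ∈ [9, 17]
|BD| ∈ [1, 9]
|AD| ∈ [4, 22]

|AD| ∈ [4, 22]  (≈ [4.0000, 22.0000])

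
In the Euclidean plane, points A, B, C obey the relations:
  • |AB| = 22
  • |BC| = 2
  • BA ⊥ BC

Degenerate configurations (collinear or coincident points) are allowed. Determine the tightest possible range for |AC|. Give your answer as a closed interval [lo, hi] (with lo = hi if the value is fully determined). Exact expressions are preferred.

|AC| = 2·√(122)  (≈ 22.0907)

|AB| ∈ {22}
|BC| ∈ {2}
|AC| ∈ {2·√(122)}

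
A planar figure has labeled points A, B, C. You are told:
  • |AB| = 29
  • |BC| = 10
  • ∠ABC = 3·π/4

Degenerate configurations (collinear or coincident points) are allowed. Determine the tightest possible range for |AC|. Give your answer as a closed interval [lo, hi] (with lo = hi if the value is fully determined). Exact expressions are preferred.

|AC| = √(290·√(2) + 941)  (≈ 36.7576)

|AB| ∈ {29}
|BC| ∈ {10}
|AC| ∈ {√(290·√(2) + 941)}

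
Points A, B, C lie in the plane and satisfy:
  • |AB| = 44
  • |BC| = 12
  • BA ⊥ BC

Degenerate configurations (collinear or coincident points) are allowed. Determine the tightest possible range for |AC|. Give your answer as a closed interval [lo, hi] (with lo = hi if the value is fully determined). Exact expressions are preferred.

|AC| = 4·√(130)  (≈ 45.6070)

|AB| ∈ {44}
|BC| ∈ {12}
|AC| ∈ {4·√(130)}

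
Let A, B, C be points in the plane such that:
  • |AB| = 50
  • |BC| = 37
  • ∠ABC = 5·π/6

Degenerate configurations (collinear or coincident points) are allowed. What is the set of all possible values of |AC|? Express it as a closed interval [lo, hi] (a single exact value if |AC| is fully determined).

|AB| ∈ {50}
|BC| ∈ {37}
|AC| ∈ {√(1850·√(3) + 3869)}

|AC| = √(1850·√(3) + 3869)  (≈ 84.1029)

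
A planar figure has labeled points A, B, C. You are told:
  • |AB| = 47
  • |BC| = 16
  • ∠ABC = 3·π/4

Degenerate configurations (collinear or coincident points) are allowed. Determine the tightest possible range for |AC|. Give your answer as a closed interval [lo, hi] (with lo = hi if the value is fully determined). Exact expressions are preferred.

|AC| = √(752·√(2) + 2465)  (≈ 59.4011)

|AB| ∈ {47}
|BC| ∈ {16}
|AC| ∈ {√(752·√(2) + 2465)}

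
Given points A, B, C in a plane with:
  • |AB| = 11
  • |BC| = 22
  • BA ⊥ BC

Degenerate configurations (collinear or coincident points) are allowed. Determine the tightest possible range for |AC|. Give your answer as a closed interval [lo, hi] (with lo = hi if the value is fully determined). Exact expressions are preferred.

|AB| ∈ {11}
|BC| ∈ {22}
|AC| ∈ {11·√(5)}

|AC| = 11·√(5)  (≈ 24.5967)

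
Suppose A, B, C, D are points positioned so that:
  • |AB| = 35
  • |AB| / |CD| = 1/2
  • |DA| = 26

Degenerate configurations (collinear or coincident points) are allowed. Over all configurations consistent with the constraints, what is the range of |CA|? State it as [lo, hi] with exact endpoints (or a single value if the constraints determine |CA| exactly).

|AB| ∈ {35}
|AD| ∈ {26}
|CD| ∈ {70}
|BD| ∈ [9, 61]
|AC| ∈ [44, 96]
|BC| ∈ [9, 131]

|CA| ∈ [44, 96]  (≈ [44.0000, 96.0000])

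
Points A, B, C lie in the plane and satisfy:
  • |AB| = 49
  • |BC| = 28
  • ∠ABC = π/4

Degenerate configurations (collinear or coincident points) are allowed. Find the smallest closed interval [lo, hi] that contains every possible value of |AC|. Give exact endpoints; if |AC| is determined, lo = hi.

|AB| ∈ {49}
|BC| ∈ {28}
|AC| ∈ {7·√(65 - 28·√(2))}

|AC| = 7·√(65 - 28·√(2))  (≈ 35.2803)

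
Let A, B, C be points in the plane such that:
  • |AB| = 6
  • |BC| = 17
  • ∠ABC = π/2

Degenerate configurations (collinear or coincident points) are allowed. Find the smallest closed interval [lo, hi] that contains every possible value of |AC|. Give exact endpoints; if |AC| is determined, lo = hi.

|AC| = 5·√(13)  (≈ 18.0278)

|AB| ∈ {6}
|BC| ∈ {17}
|AC| ∈ {5·√(13)}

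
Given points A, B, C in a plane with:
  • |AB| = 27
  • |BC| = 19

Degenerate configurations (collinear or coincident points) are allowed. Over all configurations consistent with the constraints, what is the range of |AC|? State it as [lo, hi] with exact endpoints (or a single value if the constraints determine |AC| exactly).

|AB| ∈ {27}
|BC| ∈ {19}
|AC| ∈ [8, 46]

|AC| ∈ [8, 46]  (≈ [8.0000, 46.0000])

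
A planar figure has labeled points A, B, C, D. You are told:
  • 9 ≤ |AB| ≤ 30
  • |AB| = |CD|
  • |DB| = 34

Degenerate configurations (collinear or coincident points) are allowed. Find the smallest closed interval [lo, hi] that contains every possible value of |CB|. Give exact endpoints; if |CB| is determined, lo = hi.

|AB| ∈ [9, 30]
|BD| ∈ {34}
|CD| ∈ [9, 30]
|AD| ∈ [4, 64]
|BC| ∈ [4, 64]
|AC| ∈ [0, 94]

|CB| ∈ [4, 64]  (≈ [4.0000, 64.0000])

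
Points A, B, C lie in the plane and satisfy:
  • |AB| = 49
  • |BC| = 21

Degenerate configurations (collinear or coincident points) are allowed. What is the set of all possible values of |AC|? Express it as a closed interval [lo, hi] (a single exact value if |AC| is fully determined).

|AB| ∈ {49}
|BC| ∈ {21}
|AC| ∈ [28, 70]

|AC| ∈ [28, 70]  (≈ [28.0000, 70.0000])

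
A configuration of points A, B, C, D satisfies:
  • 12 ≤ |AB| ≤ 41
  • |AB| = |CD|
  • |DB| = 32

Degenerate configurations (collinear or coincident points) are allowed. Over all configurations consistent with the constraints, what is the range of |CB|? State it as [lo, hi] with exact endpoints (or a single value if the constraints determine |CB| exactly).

|AB| ∈ [12, 41]
|BD| ∈ {32}
|CD| ∈ [12, 41]
|AD| ∈ [0, 73]
|BC| ∈ [0, 73]
|AC| ∈ [0, 114]

|CB| ∈ [0, 73]  (≈ [0.0000, 73.0000])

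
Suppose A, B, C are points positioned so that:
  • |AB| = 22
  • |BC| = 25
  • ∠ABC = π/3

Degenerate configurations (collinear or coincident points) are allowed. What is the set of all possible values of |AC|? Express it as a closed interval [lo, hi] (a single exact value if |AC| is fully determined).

|AC| = √(559)  (≈ 23.6432)

|AB| ∈ {22}
|BC| ∈ {25}
|AC| ∈ {√(559)}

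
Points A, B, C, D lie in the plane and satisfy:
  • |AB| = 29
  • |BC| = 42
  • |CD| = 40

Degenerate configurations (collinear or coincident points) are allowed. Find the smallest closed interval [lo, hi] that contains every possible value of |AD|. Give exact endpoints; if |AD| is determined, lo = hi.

|AB| ∈ {29}
|BC| ∈ {42}
|CD| ∈ {40}
|AC| ∈ [13, 71]
|BD| ∈ [2, 82]
|AD| ∈ [0, 111]

|AD| ∈ [0, 111]  (≈ [0.0000, 111.0000])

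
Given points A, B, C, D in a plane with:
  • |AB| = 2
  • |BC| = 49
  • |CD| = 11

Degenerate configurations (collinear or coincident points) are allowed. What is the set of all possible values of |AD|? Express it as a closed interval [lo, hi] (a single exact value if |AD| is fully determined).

|AD| ∈ [36, 62]  (≈ [36.0000, 62.0000])

|AB| ∈ {2}
|BC| ∈ {49}
|CD| ∈ {11}
|AC| ∈ [47, 51]
|BD| ∈ [38, 60]
|AD| ∈ [36, 62]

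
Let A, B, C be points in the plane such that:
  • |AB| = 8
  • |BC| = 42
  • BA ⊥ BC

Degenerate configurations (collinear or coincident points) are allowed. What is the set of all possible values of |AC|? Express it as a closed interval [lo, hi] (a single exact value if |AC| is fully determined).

|AB| ∈ {8}
|BC| ∈ {42}
|AC| ∈ {2·√(457)}

|AC| = 2·√(457)  (≈ 42.7551)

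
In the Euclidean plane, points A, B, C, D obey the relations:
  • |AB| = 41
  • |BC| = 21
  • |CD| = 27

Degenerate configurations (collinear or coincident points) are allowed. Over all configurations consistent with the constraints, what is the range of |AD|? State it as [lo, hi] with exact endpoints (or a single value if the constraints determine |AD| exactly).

|AB| ∈ {41}
|BC| ∈ {21}
|CD| ∈ {27}
|AC| ∈ [20, 62]
|BD| ∈ [6, 48]
|AD| ∈ [0, 89]

|AD| ∈ [0, 89]  (≈ [0.0000, 89.0000])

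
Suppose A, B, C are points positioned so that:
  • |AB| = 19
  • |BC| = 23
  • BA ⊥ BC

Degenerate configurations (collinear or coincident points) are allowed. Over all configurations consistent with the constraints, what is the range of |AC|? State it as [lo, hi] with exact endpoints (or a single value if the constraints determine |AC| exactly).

|AC| = √(890)  (≈ 29.8329)

|AB| ∈ {19}
|BC| ∈ {23}
|AC| ∈ {√(890)}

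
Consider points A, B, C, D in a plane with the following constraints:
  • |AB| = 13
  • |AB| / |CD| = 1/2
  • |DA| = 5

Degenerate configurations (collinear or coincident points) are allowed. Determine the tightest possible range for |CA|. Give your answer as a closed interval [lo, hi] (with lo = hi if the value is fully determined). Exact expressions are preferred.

|CA| ∈ [21, 31]  (≈ [21.0000, 31.0000])

|AB| ∈ {13}
|AD| ∈ {5}
|CD| ∈ {26}
|BD| ∈ [8, 18]
|AC| ∈ [21, 31]
|BC| ∈ [8, 44]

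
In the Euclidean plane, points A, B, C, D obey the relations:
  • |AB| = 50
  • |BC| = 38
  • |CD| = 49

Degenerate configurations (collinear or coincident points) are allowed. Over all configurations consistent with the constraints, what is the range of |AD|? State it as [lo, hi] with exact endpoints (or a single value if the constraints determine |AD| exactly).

|AD| ∈ [0, 137]  (≈ [0.0000, 137.0000])

|AB| ∈ {50}
|BC| ∈ {38}
|CD| ∈ {49}
|AC| ∈ [12, 88]
|BD| ∈ [11, 87]
|AD| ∈ [0, 137]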